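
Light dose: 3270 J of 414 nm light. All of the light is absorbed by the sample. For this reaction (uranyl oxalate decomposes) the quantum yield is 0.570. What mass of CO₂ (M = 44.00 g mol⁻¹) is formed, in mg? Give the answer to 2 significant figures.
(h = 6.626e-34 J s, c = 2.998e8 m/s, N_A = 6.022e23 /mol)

Photon energy at 414 nm: hc/λ = (6.626e-34)(2.998e8)/(414e-9) = 4.798e-19 J.
Photons incident: 3270 / 4.798e-19 = 6.815e21, i.e. 6.815e21/6.022e23 = 0.01132 mol.
Product: Φ × n_abs = 0.570 × 0.01132 = 0.006452 mol.
Mass: 0.006452 × 44.00 = 0.2839 g = 280 mg.

280 mg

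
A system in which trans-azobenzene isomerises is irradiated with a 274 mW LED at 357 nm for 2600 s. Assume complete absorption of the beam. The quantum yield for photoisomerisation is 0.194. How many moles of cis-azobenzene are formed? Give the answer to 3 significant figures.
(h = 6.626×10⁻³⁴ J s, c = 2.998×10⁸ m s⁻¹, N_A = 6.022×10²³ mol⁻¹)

4.12×10⁻⁴ mol

Photon energy at 357 nm: hc/λ = (6.626×10⁻³⁴)(2.998×10⁸)/(357×10⁻⁹) = 5.564×10⁻¹⁹ J.
Energy delivered: (274 mW)(2600 s) = 712.4 J.
Photons incident: 712.4 / 5.564×10⁻¹⁹ = 1.280×10²¹, i.e. 1.280×10²¹/6.022×10²³ = 0.002126 mol.
Product: Φ × n_abs = 0.194 × 0.002126 = 4.124×10⁻⁴ mol.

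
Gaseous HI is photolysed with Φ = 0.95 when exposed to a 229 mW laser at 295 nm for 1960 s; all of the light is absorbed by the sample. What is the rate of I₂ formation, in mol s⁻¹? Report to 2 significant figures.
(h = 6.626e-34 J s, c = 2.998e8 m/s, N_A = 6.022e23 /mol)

5.4e-7 mol s⁻¹

Photon energy at 295 nm: hc/λ = (6.626e-34)(2.998e8)/(295e-9) = 6.734e-19 J.
Energy delivered: (229 mW)(1960 s) = 448.8 J.
Photons incident: 448.8 / 6.734e-19 = 6.665e20, i.e. 6.665e20/6.022e23 = 0.001107 mol.
Product formed: 0.95 × 0.001107 = 0.001052 mol.
Rate: 0.001052 / 1960 s = 5.4e-7 mol s⁻¹.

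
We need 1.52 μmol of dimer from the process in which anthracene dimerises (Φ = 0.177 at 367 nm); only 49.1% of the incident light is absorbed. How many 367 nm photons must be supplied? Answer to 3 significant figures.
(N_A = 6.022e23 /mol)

1.05e19 photons

Product: 1.52 μmol = 1.52e-6 mol.
Photons that must be absorbed: 1.52e-6 / 0.177 = 8.588e-6 mol.
Incident photons needed: 8.588e-6 / 0.491 = 1.749e-5 mol.
Photon count: 1.749e-5 × 6.022e23 = 1.05e19.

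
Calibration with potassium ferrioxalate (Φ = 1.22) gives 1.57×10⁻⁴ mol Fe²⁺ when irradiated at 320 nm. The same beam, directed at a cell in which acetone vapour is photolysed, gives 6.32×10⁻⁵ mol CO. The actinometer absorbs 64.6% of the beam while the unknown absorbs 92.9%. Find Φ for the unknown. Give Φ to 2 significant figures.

Photons absorbed by the actinometer: 1.57×10⁻⁴ / 1.22 = 1.287×10⁻⁴ mol.
Incident flux: 1.287×10⁻⁴ / 0.646 = 1.992×10⁻⁴ einstein.
Absorbed by unknown: 0.929 × 1.992×10⁻⁴ = 1.851×10⁻⁴ mol.
Φ(unknown) = 6.32×10⁻⁵ / 1.851×10⁻⁴ = 0.34.

Φ = 0.34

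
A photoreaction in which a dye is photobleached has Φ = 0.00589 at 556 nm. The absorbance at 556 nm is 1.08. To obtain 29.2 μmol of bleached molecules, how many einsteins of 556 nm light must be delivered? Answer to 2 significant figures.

Product: 29.2 μmol = 2.92×10⁻⁵ mol.
Photons that must be absorbed: 2.92×10⁻⁵ / 0.00589 = 0.004958 mol.
Fraction absorbed: 1 − 10^(−1.08) = 0.9168.
Incident photons needed: 0.004958 / 0.9168 = 0.005408 mol.

0.0054 einstein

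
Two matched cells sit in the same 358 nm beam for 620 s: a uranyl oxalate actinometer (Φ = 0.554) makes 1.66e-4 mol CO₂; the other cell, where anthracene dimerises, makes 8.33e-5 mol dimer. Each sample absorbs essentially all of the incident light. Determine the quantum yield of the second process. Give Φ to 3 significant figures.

Photons absorbed by the actinometer: 1.66e-4 / 0.554 = 2.996e-4 mol.
Φ(unknown) = 8.33e-5 / 2.996e-4 = 0.278.

Φ = 0.278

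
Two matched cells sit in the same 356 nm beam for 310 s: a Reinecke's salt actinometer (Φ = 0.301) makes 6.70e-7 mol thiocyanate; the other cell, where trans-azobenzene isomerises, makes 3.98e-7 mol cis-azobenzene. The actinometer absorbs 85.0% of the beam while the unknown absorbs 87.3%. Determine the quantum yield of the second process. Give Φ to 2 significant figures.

Φ = 0.17

Photons absorbed by the actinometer: 6.70e-7 / 0.301 = 2.226e-6 mol.
Incident flux: 2.226e-6 / 0.850 = 2.619e-6 einstein.
Absorbed by unknown: 0.873 × 2.619e-6 = 2.286e-6 mol.
Φ(unknown) = 3.98e-7 / 2.286e-6 = 0.17.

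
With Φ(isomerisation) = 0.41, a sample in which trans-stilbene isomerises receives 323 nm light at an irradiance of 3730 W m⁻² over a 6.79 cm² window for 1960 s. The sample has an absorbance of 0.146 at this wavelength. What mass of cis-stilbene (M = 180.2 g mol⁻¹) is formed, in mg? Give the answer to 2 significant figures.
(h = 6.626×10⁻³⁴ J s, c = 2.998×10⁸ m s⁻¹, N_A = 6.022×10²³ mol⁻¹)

Photon energy at 323 nm: hc/λ = (6.626×10⁻³⁴)(2.998×10⁸)/(323×10⁻⁹) = 6.150×10⁻¹⁹ J.
Energy delivered: (3730 W m⁻²)(6.79×10⁻⁴ m²)(1960 s) = 4964 J.
Photons incident: 4964 / 6.150×10⁻¹⁹ = 8.072×10²¹, i.e. 8.072×10²¹/6.022×10²³ = 0.01340 mol.
Fraction absorbed: 1 − 10^(−0.146) = 0.2855.
Photons absorbed: 0.2855 × 0.01340 = 0.003826 mol.
Product: Φ × n_abs = 0.41 × 0.003826 = 0.001569 mol.
Mass: 0.001569 × 180.2 = 0.2827 g = 280 mg.

280 mg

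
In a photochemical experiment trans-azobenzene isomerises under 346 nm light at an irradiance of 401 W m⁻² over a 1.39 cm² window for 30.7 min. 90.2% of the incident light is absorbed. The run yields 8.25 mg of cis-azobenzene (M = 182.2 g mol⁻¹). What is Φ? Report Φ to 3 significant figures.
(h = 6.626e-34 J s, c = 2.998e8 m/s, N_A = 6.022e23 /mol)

Φ = 0.169

Product: 8.25 mg / 182.2 g mol⁻¹ = 4.528e-5 mol.
Photon energy at 346 nm: hc/λ = (6.626e-34)(2.998e8)/(346e-9) = 5.741e-19 J.
Energy delivered: (401 W m⁻²)(1.39e-4 m²)(1842 s) = 102.7 J.
Photons incident: 102.7 / 5.741e-19 = 1.789e20, i.e. 1.789e20/6.022e23 = 2.971e-4 mol.
Photons absorbed: 0.902 × 2.971e-4 = 2.680e-4 mol.
Φ = 4.528e-5 mol / 2.680e-4 mol photons = 0.169.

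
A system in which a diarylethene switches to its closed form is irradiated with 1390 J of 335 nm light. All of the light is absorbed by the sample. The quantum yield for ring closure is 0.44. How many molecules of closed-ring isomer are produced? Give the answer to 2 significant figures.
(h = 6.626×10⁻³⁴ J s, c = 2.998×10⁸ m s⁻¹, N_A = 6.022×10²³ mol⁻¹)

Photon energy at 335 nm: hc/λ = (6.626×10⁻³⁴)(2.998×10⁸)/(335×10⁻⁹) = 5.930×10⁻¹⁹ J.
Photons incident: 1390 / 5.930×10⁻¹⁹ = 2.344×10²¹, i.e. 2.344×10²¹/6.022×10²³ = 0.003892 mol.
Product: Φ × n_abs = 0.44 × 0.003892 = 0.001712 mol.
As a count: 0.001712 × 6.022×10²³ = 1.0×10²¹.

1.0×10²¹ molecules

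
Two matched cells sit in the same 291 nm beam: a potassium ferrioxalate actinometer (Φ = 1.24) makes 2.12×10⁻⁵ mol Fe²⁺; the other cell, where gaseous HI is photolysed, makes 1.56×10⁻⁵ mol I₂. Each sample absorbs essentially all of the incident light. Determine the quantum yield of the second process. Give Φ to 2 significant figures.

Photons absorbed by the actinometer: 2.12×10⁻⁵ / 1.24 = 1.710×10⁻⁵ mol.
Φ(unknown) = 1.56×10⁻⁵ / 1.710×10⁻⁵ = 0.91.

Φ = 0.91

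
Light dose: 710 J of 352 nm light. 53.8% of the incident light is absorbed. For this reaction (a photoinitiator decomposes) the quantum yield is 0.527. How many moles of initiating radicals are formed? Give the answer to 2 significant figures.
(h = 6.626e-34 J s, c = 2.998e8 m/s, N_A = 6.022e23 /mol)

Photon energy at 352 nm: hc/λ = (6.626e-34)(2.998e8)/(352e-9) = 5.643e-19 J.
Photons incident: 710 / 5.643e-19 = 1.258e21, i.e. 1.258e21/6.022e23 = 0.002089 mol.
Photons absorbed: 0.538 × 0.002089 = 0.001124 mol.
Product: Φ × n_abs = 0.527 × 0.001124 = 5.923e-4 mol.

5.9e-4 mol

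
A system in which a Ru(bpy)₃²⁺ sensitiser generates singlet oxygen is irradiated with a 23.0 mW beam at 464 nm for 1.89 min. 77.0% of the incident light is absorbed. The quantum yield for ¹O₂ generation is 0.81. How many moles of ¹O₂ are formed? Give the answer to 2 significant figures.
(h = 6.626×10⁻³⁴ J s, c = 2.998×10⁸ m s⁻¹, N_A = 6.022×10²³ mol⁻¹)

6.3×10⁻⁶ mol

Photon energy at 464 nm: hc/λ = (6.626×10⁻³⁴)(2.998×10⁸)/(464×10⁻⁹) = 4.281×10⁻¹⁹ J.
Energy delivered: (23.0 mW)(113.4 s) = 2.608 J.
Photons incident: 2.608 / 4.281×10⁻¹⁹ = 6.092×10¹⁸, i.e. 6.092×10¹⁸/6.022×10²³ = 1.012×10⁻⁵ mol.
Photons absorbed: 0.770 × 1.012×10⁻⁵ = 7.792×10⁻⁶ mol.
Product: Φ × n_abs = 0.81 × 7.792×10⁻⁶ = 6.312×10⁻⁶ mol.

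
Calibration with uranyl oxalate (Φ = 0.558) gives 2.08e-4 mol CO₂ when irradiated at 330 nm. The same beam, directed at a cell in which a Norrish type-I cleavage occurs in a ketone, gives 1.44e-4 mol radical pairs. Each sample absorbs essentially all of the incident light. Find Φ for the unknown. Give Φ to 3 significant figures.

Photons absorbed by the actinometer: 2.08e-4 / 0.558 = 3.728e-4 mol.
Φ(unknown) = 1.44e-4 / 3.728e-4 = 0.386.

Φ = 0.386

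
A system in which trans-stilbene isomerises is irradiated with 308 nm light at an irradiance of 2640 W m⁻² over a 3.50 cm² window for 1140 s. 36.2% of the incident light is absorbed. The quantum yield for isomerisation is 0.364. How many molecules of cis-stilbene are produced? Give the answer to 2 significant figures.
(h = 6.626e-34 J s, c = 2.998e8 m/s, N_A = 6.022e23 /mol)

2.2e20 molecules

Photon energy at 308 nm: hc/λ = (6.626e-34)(2.998e8)/(308e-9) = 6.450e-19 J.
Energy delivered: (2640 W m⁻²)(3.50e-4 m²)(1140 s) = 1053 J.
Photons incident: 1053 / 6.450e-19 = 1.633e21, i.e. 1.633e21/6.022e23 = 0.002712 mol.
Photons absorbed: 0.362 × 0.002712 = 9.817e-4 mol.
Product: Φ × n_abs = 0.364 × 9.817e-4 = 3.573e-4 mol.
As a count: 3.573e-4 × 6.022e23 = 2.2e20.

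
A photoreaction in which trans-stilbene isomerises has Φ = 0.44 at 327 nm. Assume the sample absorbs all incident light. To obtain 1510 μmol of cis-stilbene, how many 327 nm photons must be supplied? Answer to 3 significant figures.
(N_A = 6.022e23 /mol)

2.07e21 photons

Product: 1510 μmol = 0.00151 mol.
Photons that must be absorbed: 0.00151 / 0.44 = 0.003432 mol.
Photon count: 0.003432 × 6.022e23 = 2.07e21.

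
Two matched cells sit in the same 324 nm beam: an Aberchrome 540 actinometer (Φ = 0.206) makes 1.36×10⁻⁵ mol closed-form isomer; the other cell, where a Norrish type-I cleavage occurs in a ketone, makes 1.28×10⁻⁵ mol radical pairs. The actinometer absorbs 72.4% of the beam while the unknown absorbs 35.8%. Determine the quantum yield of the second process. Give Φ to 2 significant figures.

Φ = 0.39

Photons absorbed by the actinometer: 1.36×10⁻⁵ / 0.206 = 6.602×10⁻⁵ mol.
Incident flux: 6.602×10⁻⁵ / 0.724 = 9.119×10⁻⁵ einstein.
Absorbed by unknown: 0.358 × 9.119×10⁻⁵ = 3.265×10⁻⁵ mol.
Φ(unknown) = 1.28×10⁻⁵ / 3.265×10⁻⁵ = 0.39.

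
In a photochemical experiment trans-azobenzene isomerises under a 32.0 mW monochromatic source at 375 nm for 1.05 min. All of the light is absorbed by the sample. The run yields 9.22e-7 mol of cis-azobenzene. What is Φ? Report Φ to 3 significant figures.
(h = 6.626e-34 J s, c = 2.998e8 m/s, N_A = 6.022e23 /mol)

Φ = 0.146

Photon energy at 375 nm: hc/λ = (6.626e-34)(2.998e8)/(375e-9) = 5.297e-19 J.
Energy delivered: (32.0 mW)(63 s) = 2.016 J.
Photons incident: 2.016 / 5.297e-19 = 3.806e18, i.e. 3.806e18/6.022e23 = 6.320e-6 mol.
Φ = 9.22e-7 mol / 6.320e-6 mol photons = 0.146.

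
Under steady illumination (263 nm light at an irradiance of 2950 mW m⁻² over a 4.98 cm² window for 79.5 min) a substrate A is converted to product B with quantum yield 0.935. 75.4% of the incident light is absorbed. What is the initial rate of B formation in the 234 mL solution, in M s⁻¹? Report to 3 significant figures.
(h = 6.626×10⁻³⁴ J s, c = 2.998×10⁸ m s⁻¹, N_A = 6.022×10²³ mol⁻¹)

Photon energy at 263 nm: hc/λ = (6.626×10⁻³⁴)(2.998×10⁸)/(263×10⁻⁹) = 7.553×10⁻¹⁹ J.
Energy delivered: (2950 mW m⁻²)(4.98×10⁻⁴ m²)(4770 s) = 7.008 J.
Photons incident: 7.008 / 7.553×10⁻¹⁹ = 9.278×10¹⁸, i.e. 9.278×10¹⁸/6.022×10²³ = 1.541×10⁻⁵ mol.
Photons absorbed: 0.754 × 1.541×10⁻⁵ = 1.162×10⁻⁵ mol.
Product formed: 0.935 × 1.162×10⁻⁵ = 1.086×10⁻⁵ mol.
Rate: 1.086×10⁻⁵ mol / (4770 s × 0.234 L) = 9.73×10⁻⁹ M s⁻¹.

9.73×10⁻⁹ M s⁻¹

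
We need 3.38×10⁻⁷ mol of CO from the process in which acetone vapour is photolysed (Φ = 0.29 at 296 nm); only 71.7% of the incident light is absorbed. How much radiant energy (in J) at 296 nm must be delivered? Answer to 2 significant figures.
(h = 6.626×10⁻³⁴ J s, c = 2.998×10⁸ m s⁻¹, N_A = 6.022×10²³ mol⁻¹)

0.66 J

Photons that must be absorbed: 3.38×10⁻⁷ / 0.29 = 1.166×10⁻⁶ mol.
Incident photons needed: 1.166×10⁻⁶ / 0.717 = 1.626×10⁻⁶ mol.
Photon energy: hc/λ = 6.711×10⁻¹⁹ J; per mole, 4.041×10⁵ J mol⁻¹.
Energy required: 1.626×10⁻⁶ × 4.041×10⁵ = 0.66 J.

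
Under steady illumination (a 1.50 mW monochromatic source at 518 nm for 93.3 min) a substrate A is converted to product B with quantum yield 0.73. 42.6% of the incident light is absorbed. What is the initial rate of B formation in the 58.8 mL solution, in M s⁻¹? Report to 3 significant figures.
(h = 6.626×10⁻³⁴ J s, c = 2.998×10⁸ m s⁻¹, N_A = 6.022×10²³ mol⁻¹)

3.44×10⁻⁸ M s⁻¹

Photon energy at 518 nm: hc/λ = (6.626×10⁻³⁴)(2.998×10⁸)/(518×10⁻⁹) = 3.835×10⁻¹⁹ J.
Energy delivered: (1.50 mW)(5598 s) = 8.397 J.
Photons incident: 8.397 / 3.835×10⁻¹⁹ = 2.190×10¹⁹, i.e. 2.190×10¹⁹/6.022×10²³ = 3.637×10⁻⁵ mol.
Photons absorbed: 0.426 × 3.637×10⁻⁵ = 1.549×10⁻⁵ mol.
Product formed: 0.73 × 1.549×10⁻⁵ = 1.131×10⁻⁵ mol.
Rate: 1.131×10⁻⁵ mol / (5598 s × 0.0588 L) = 3.44×10⁻⁸ M s⁻¹.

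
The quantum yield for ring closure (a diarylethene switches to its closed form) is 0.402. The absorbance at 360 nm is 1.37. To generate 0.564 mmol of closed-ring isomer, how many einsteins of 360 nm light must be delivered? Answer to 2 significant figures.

0.0015 einstein

Product: 0.564 mmol = 5.64×10⁻⁴ mol.
Photons that must be absorbed: 5.64×10⁻⁴ / 0.402 = 0.001403 mol.
Fraction absorbed: 1 − 10^(−1.37) = 0.9573.
Incident photons needed: 0.001403 / 0.9573 = 0.001466 mol.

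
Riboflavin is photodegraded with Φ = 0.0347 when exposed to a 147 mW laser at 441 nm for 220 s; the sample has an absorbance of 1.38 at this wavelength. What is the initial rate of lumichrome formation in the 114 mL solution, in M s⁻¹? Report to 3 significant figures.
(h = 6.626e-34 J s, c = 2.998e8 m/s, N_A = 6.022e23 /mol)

Photon energy at 441 nm: hc/λ = (6.626e-34)(2.998e8)/(441e-9) = 4.504e-19 J.
Energy delivered: (147 mW)(220 s) = 32.34 J.
Photons incident: 32.34 / 4.504e-19 = 7.180e19, i.e. 7.180e19/6.022e23 = 1.192e-4 mol.
Fraction absorbed: 1 − 10^(−1.38) = 0.9583.
Photons absorbed: 0.9583 × 1.192e-4 = 1.142e-4 mol.
Product formed: 0.0347 × 1.142e-4 = 3.963e-6 mol.
Rate: 3.963e-6 mol / (220 s × 0.114 L) = 1.58e-7 M s⁻¹.

1.58e-7 M s⁻¹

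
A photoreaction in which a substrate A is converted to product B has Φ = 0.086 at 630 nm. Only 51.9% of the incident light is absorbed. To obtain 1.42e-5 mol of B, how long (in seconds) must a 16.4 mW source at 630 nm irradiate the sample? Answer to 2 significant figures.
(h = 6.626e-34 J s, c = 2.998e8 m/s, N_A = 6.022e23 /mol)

Photons that must be absorbed: 1.42e-5 / 0.086 = 1.651e-4 mol.
Incident photons needed: 1.651e-4 / 0.519 = 3.181e-4 mol.
Photon energy: hc/λ = 3.153e-19 J; per mole, 1.899e5 J mol⁻¹.
Energy required: 3.181e-4 × 1.899e5 = 60.41 J.
Time: 60.41 J / 0.0164 W = 3700 s.

t ≈ 3700 s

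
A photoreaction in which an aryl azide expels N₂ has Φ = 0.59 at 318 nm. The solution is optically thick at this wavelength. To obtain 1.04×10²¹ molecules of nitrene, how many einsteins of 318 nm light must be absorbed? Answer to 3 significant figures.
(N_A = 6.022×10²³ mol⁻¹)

0.00293 einstein

Product: 1.04×10²¹ / 6.022×10²³ = 0.001727 mol.
Photons that must be absorbed: 0.001727 / 0.59 = 0.002927 mol.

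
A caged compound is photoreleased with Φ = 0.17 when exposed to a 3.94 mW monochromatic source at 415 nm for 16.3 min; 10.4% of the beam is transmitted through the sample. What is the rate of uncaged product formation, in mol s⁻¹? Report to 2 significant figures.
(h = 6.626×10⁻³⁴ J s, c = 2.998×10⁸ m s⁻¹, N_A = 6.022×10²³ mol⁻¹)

2.1×10⁻⁹ mol s⁻¹

Photon energy at 415 nm: hc/λ = (6.626×10⁻³⁴)(2.998×10⁸)/(415×10⁻⁹) = 4.787×10⁻¹⁹ J.
Energy delivered: (3.94 mW)(978 s) = 3.853 J.
Photons incident: 3.853 / 4.787×10⁻¹⁹ = 8.049×10¹⁸, i.e. 8.049×10¹⁸/6.022×10²³ = 1.337×10⁻⁵ mol.
Fraction absorbed: 1 − 10.4/100 = 0.8960.
Photons absorbed: 0.8960 × 1.337×10⁻⁵ = 1.198×10⁻⁵ mol.
Product formed: 0.17 × 1.198×10⁻⁵ = 2.037×10⁻⁶ mol.
Rate: 2.037×10⁻⁶ / 978 s = 2.1×10⁻⁹ mol s⁻¹.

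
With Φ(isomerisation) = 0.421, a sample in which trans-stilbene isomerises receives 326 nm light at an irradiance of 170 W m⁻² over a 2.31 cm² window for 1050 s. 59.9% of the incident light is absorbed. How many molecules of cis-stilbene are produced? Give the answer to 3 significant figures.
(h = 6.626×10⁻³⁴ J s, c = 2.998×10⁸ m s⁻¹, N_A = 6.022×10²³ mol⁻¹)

Photon energy at 326 nm: hc/λ = (6.626×10⁻³⁴)(2.998×10⁸)/(326×10⁻⁹) = 6.093×10⁻¹⁹ J.
Energy delivered: (170 W m⁻²)(2.31×10⁻⁴ m²)(1050 s) = 41.23 J.
Photons incident: 41.23 / 6.093×10⁻¹⁹ = 6.767×10¹⁹, i.e. 6.767×10¹⁹/6.022×10²³ = 1.124×10⁻⁴ mol.
Photons absorbed: 0.599 × 1.124×10⁻⁴ = 6.733×10⁻⁵ mol.
Product: Φ × n_abs = 0.421 × 6.733×10⁻⁵ = 2.835×10⁻⁵ mol.
As a count: 2.835×10⁻⁵ × 6.022×10²³ = 1.71×10¹⁹.

1.71×10¹⁹ molecules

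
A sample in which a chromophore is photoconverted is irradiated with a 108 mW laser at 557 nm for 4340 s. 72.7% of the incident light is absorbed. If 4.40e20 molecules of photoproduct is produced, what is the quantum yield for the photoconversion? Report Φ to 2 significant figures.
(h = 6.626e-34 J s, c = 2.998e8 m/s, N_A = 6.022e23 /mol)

Φ = 0.46

Product: 4.40e20 / 6.022e23 = 7.307e-4 mol.
Photon energy at 557 nm: hc/λ = (6.626e-34)(2.998e8)/(557e-9) = 3.566e-19 J.
Energy delivered: (108 mW)(4340 s) = 468.7 J.
Photons incident: 468.7 / 3.566e-19 = 1.314e21, i.e. 1.314e21/6.022e23 = 0.002182 mol.
Photons absorbed: 0.727 × 0.002182 = 0.001586 mol.
Φ = 7.307e-4 mol / 0.001586 mol photons = 0.46.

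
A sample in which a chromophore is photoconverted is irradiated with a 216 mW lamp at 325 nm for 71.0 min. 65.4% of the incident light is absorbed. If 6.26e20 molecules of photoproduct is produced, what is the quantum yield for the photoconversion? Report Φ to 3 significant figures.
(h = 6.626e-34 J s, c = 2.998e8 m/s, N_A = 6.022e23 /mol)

Φ = 0.636

Product: 6.26e20 / 6.022e23 = 0.001040 mol.
Photon energy at 325 nm: hc/λ = (6.626e-34)(2.998e8)/(325e-9) = 6.112e-19 J.
Energy delivered: (216 mW)(4260 s) = 920.2 J.
Photons incident: 920.2 / 6.112e-19 = 1.506e21, i.e. 1.506e21/6.022e23 = 0.002501 mol.
Photons absorbed: 0.654 × 0.002501 = 0.001636 mol.
Φ = 0.001040 mol / 0.001636 mol photons = 0.636.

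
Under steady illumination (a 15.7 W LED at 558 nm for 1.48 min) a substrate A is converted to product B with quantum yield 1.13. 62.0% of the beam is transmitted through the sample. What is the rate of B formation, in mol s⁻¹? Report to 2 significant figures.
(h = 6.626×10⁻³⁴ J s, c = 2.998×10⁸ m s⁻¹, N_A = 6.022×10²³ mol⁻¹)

Photon energy at 558 nm: hc/λ = (6.626×10⁻³⁴)(2.998×10⁸)/(558×10⁻⁹) = 3.560×10⁻¹⁹ J.
Energy delivered: (15.7 W)(88.8 s) = 1394 J.
Photons incident: 1394 / 3.560×10⁻¹⁹ = 3.916×10²¹, i.e. 3.916×10²¹/6.022×10²³ = 0.006503 mol.
Fraction absorbed: 1 − 62.0/100 = 0.3800.
Photons absorbed: 0.3800 × 0.006503 = 0.002471 mol.
Product formed: 1.13 × 0.002471 = 0.002792 mol.
Rate: 0.002792 / 88.8 s = 3.1×10⁻⁵ mol s⁻¹.

3.1×10⁻⁵ mol s⁻¹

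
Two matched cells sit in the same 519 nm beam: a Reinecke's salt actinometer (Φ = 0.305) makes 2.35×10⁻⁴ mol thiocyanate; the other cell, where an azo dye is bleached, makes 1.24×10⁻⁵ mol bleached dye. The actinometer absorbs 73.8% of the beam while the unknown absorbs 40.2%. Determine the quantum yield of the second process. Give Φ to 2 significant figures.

Photons absorbed by the actinometer: 2.35×10⁻⁴ / 0.305 = 7.705×10⁻⁴ mol.
Incident flux: 7.705×10⁻⁴ / 0.738 = 0.001044 einstein.
Absorbed by unknown: 0.402 × 0.001044 = 4.197×10⁻⁴ mol.
Φ(unknown) = 1.24×10⁻⁵ / 4.197×10⁻⁴ = 0.030.

Φ = 0.030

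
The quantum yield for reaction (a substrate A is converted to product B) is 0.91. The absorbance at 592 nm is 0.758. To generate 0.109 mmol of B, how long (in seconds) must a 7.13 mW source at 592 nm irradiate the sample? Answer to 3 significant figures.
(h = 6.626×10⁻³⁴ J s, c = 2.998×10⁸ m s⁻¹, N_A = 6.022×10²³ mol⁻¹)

Product: 0.109 mmol = 1.09×10⁻⁴ mol.
Photons that must be absorbed: 1.09×10⁻⁴ / 0.91 = 1.198×10⁻⁴ mol.
Fraction absorbed: 1 − 10^(−0.758) = 0.8254.
Incident photons needed: 1.198×10⁻⁴ / 0.8254 = 1.451×10⁻⁴ mol.
Photon energy: hc/λ = 3.356×10⁻¹⁹ J; per mole, 2.021×10⁵ J mol⁻¹.
Energy required: 1.451×10⁻⁴ × 2.021×10⁵ = 29.32 J.
Time: 29.32 J / 0.00713 W = 4110 s.

t ≈ 4110 s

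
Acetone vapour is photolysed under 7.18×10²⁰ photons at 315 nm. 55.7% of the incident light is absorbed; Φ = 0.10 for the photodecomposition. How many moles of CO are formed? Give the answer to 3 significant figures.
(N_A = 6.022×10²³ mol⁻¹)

6.64×10⁻⁵ mol

Moles of photons: 7.18×10²⁰ / 6.022×10²³ = 0.001192 mol.
Photons absorbed: 0.557 × 0.001192 = 6.639×10⁻⁴ mol.
Product: Φ × n_abs = 0.10 × 6.639×10⁻⁴ = 6.639×10⁻⁵ mol.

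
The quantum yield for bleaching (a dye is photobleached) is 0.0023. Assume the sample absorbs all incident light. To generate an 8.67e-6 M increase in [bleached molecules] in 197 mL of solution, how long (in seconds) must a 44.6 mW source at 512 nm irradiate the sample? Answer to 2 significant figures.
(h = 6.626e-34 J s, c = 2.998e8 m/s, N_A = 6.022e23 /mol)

Product: (8.67e-6 M)(0.197 L) = 1.708e-6 mol.
Photons that must be absorbed: 1.708e-6 / 0.0023 = 7.426e-4 mol.
Photon energy: hc/λ = 3.880e-19 J; per mole, 2.337e5 J mol⁻¹.
Energy required: 7.426e-4 × 2.337e5 = 173.5 J.
Time: 173.5 J / 0.0446 W = 3900 s.

t ≈ 3900 s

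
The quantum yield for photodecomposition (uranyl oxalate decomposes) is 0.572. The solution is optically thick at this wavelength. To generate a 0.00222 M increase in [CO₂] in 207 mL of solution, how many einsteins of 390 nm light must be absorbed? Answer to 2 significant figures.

8.0×10⁻⁴ einstein

Product: (0.00222 M)(0.207 L) = 4.595×10⁻⁴ mol.
Photons that must be absorbed: 4.595×10⁻⁴ / 0.572 = 8.033×10⁻⁴ mol.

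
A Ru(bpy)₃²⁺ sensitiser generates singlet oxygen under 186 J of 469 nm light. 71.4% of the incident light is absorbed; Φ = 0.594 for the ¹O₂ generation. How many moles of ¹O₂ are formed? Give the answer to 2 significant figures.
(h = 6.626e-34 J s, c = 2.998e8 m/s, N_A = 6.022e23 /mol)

3.1e-4 mol

Photon energy at 469 nm: hc/λ = (6.626e-34)(2.998e8)/(469e-9) = 4.236e-19 J.
Photons incident: 186 / 4.236e-19 = 4.391e20, i.e. 4.391e20/6.022e23 = 7.292e-4 mol.
Photons absorbed: 0.714 × 7.292e-4 = 5.206e-4 mol.
Product: Φ × n_abs = 0.594 × 5.206e-4 = 3.092e-4 mol.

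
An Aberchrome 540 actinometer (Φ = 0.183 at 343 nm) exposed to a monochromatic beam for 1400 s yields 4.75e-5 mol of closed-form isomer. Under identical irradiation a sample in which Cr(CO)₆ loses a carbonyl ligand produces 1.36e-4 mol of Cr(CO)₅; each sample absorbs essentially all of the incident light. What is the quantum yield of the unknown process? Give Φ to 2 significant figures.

Φ = 0.52

Photons absorbed by the actinometer: 4.75e-5 / 0.183 = 2.596e-4 mol.
Φ(unknown) = 1.36e-4 / 2.596e-4 = 0.52.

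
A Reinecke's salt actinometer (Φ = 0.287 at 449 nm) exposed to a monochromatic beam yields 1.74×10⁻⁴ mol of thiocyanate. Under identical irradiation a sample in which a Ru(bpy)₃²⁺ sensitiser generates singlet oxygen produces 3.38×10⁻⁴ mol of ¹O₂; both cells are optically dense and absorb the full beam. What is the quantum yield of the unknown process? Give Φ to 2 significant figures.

Φ = 0.56

Photons absorbed by the actinometer: 1.74×10⁻⁴ / 0.287 = 6.063×10⁻⁴ mol.
Φ(unknown) = 3.38×10⁻⁴ / 6.063×10⁻⁴ = 0.56.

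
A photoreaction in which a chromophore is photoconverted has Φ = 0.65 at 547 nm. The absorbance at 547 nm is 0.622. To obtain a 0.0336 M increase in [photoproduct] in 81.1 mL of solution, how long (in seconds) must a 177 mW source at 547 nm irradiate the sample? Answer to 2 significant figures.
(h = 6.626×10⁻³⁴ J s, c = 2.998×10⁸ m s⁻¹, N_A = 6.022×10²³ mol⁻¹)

Product: (0.0336 M)(0.0811 L) = 0.002725 mol.
Photons that must be absorbed: 0.002725 / 0.65 = 0.004192 mol.
Fraction absorbed: 1 − 10^(−0.622) = 0.7612.
Incident photons needed: 0.004192 / 0.7612 = 0.005507 mol.
Photon energy: hc/λ = 3.632×10⁻¹⁹ J; per mole, 2.187×10⁵ J mol⁻¹.
Energy required: 0.005507 × 2.187×10⁵ = 1204 J.
Time: 1204 J / 0.177 W = 6800 s.

t ≈ 6800 s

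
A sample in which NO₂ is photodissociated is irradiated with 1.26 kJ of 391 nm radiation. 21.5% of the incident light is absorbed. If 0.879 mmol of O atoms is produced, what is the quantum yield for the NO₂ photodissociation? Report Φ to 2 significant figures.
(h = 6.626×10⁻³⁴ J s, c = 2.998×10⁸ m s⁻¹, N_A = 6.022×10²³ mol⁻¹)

Φ = 0.99

Product: 0.879 mmol = 8.79×10⁻⁴ mol.
Photon energy at 391 nm: hc/λ = (6.626×10⁻³⁴)(2.998×10⁸)/(391×10⁻⁹) = 5.080×10⁻¹⁹ J.
Incident energy: 1.26 kJ = 1260 J.
Photons incident: 1260 / 5.080×10⁻¹⁹ = 2.480×10²¹, i.e. 2.480×10²¹/6.022×10²³ = 0.004118 mol.
Photons absorbed: 0.215 × 0.004118 = 8.854×10⁻⁴ mol.
Φ = 8.79×10⁻⁴ mol / 8.854×10⁻⁴ mol photons = 0.99.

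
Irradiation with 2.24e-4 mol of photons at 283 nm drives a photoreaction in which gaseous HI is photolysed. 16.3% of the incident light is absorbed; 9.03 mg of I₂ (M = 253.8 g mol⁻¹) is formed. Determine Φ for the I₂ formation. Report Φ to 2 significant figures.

Φ = 0.97

Product: 9.03 mg / 253.8 g mol⁻¹ = 3.558e-5 mol.
Photons absorbed: 0.163 × 2.24e-4 = 3.651e-5 mol.
Φ = 3.558e-5 mol / 3.651e-5 mol photons = 0.97.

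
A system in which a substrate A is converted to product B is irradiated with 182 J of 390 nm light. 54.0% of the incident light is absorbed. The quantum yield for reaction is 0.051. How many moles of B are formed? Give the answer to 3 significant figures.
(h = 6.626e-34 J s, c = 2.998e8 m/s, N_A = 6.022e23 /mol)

Photon energy at 390 nm: hc/λ = (6.626e-34)(2.998e8)/(390e-9) = 5.094e-19 J.
Photons incident: 182 / 5.094e-19 = 3.573e20, i.e. 3.573e20/6.022e23 = 5.933e-4 mol.
Photons absorbed: 0.540 × 5.933e-4 = 3.204e-4 mol.
Product: Φ × n_abs = 0.051 × 3.204e-4 = 1.634e-5 mol.

1.63e-5 mol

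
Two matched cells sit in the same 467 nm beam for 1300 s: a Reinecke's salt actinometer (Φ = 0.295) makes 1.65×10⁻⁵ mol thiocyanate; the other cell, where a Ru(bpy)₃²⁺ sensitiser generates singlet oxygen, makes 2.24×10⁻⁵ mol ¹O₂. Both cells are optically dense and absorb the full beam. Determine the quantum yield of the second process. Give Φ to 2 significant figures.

Photons absorbed by the actinometer: 1.65×10⁻⁵ / 0.295 = 5.593×10⁻⁵ mol.
Φ(unknown) = 2.24×10⁻⁵ / 5.593×10⁻⁵ = 0.40.

Φ = 0.40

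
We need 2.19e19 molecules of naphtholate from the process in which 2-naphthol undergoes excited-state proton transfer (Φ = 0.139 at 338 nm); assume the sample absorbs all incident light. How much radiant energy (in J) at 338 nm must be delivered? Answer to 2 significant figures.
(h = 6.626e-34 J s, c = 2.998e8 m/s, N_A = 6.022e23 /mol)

Product: 2.19e19 / 6.022e23 = 3.637e-5 mol.
Photons that must be absorbed: 3.637e-5 / 0.139 = 2.617e-4 mol.
Photon energy: hc/λ = 5.877e-19 J; per mole, 3.539e5 J mol⁻¹.
Energy required: 2.617e-4 × 3.539e5 = 93 J.

93 J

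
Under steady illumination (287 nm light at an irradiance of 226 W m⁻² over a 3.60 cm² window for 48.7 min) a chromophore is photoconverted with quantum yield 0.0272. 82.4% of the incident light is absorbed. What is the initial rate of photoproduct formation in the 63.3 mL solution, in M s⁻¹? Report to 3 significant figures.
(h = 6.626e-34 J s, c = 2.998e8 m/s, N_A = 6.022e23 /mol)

6.91e-8 M s⁻¹

Photon energy at 287 nm: hc/λ = (6.626e-34)(2.998e8)/(287e-9) = 6.922e-19 J.
Energy delivered: (226 W m⁻²)(3.60e-4 m²)(2922 s) = 237.7 J.
Photons incident: 237.7 / 6.922e-19 = 3.434e20, i.e. 3.434e20/6.022e23 = 5.702e-4 mol.
Photons absorbed: 0.824 × 5.702e-4 = 4.698e-4 mol.
Product formed: 0.0272 × 4.698e-4 = 1.278e-5 mol.
Rate: 1.278e-5 mol / (2922 s × 0.0633 L) = 6.91e-8 M s⁻¹.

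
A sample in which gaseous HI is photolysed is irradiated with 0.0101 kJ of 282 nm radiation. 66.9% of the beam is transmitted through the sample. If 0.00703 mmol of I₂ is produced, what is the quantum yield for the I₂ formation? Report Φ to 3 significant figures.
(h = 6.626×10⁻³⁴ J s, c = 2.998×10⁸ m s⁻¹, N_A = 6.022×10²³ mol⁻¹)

Product: 0.00703 mmol = 7.03×10⁻⁶ mol.
Photon energy at 282 nm: hc/λ = (6.626×10⁻³⁴)(2.998×10⁸)/(282×10⁻⁹) = 7.044×10⁻¹⁹ J.
Incident energy: 0.0101 kJ = 10.1 J.
Photons incident: 10.1 / 7.044×10⁻¹⁹ = 1.434×10¹⁹, i.e. 1.434×10¹⁹/6.022×10²³ = 2.381×10⁻⁵ mol.
Fraction absorbed: 1 − 66.9/100 = 0.3310.
Photons absorbed: 0.3310 × 2.381×10⁻⁵ = 7.881×10⁻⁶ mol.
Φ = 7.03×10⁻⁶ mol / 7.881×10⁻⁶ mol photons = 0.892.

Φ = 0.892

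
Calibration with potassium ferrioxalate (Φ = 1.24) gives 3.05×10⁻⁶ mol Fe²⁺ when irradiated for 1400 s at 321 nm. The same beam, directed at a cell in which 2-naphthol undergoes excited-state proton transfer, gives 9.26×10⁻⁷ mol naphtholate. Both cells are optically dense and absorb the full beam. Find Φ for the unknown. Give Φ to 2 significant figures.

Φ = 0.38

Photons absorbed by the actinometer: 3.05×10⁻⁶ / 1.24 = 2.460×10⁻⁶ mol.
Φ(unknown) = 9.26×10⁻⁷ / 2.460×10⁻⁶ = 0.38.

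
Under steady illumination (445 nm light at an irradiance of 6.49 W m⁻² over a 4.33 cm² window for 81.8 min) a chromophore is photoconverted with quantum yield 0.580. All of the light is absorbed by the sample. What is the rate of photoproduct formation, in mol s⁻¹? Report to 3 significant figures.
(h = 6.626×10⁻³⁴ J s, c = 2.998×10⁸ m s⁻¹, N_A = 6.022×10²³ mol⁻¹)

Photon energy at 445 nm: hc/λ = (6.626×10⁻³⁴)(2.998×10⁸)/(445×10⁻⁹) = 4.464×10⁻¹⁹ J.
Energy delivered: (6.49 W m⁻²)(4.33×10⁻⁴ m²)(4908 s) = 13.79 J.
Photons incident: 13.79 / 4.464×10⁻¹⁹ = 3.089×10¹⁹, i.e. 3.089×10¹⁹/6.022×10²³ = 5.130×10⁻⁵ mol.
Product formed: 0.580 × 5.130×10⁻⁵ = 2.975×10⁻⁵ mol.
Rate: 2.975×10⁻⁵ / 4908 s = 6.06×10⁻⁹ mol s⁻¹.

6.06×10⁻⁹ mol s⁻¹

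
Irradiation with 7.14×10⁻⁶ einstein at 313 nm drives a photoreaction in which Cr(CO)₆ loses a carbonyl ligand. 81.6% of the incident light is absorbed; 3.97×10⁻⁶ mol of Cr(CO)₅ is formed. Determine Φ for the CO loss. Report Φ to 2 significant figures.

Φ = 0.68

Photons absorbed: 0.816 × 7.14×10⁻⁶ = 5.826×10⁻⁶ mol.
Φ = 3.97×10⁻⁶ mol / 5.826×10⁻⁶ mol photons = 0.68.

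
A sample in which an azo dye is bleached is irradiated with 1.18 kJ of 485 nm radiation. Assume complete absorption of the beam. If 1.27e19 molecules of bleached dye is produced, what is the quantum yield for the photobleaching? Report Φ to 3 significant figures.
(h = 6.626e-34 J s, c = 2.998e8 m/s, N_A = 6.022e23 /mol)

Φ = 0.00441

Product: 1.27e19 / 6.022e23 = 2.109e-5 mol.
Photon energy at 485 nm: hc/λ = (6.626e-34)(2.998e8)/(485e-9) = 4.096e-19 J.
Incident energy: 1.18 kJ = 1180 J.
Photons incident: 1180 / 4.096e-19 = 2.881e21, i.e. 2.881e21/6.022e23 = 0.004784 mol.
Φ = 2.109e-5 mol / 0.004784 mol photons = 0.00441.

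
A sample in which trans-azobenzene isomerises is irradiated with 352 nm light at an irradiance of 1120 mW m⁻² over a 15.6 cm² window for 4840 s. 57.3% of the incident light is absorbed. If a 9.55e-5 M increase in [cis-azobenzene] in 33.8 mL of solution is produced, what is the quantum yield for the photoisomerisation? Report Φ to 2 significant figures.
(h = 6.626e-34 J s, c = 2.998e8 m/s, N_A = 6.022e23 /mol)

Product: (9.55e-5 M)(0.0338 L) = 3.228e-6 mol.
Photon energy at 352 nm: hc/λ = (6.626e-34)(2.998e8)/(352e-9) = 5.643e-19 J.
Energy delivered: (1120 mW m⁻²)(15.6e-4 m²)(4840 s) = 8.456 J.
Photons incident: 8.456 / 5.643e-19 = 1.498e19, i.e. 1.498e19/6.022e23 = 2.488e-5 mol.
Photons absorbed: 0.573 × 2.488e-5 = 1.426e-5 mol.
Φ = 3.228e-6 mol / 1.426e-5 mol photons = 0.23.

Φ = 0.23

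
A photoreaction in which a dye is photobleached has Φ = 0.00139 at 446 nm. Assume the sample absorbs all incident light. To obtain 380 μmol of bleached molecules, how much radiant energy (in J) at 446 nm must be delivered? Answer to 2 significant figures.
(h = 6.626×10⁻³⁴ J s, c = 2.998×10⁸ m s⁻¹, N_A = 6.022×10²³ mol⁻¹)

Product: 380 μmol = 3.80×10⁻⁴ mol.
Photons that must be absorbed: 3.80×10⁻⁴ / 0.00139 = 0.2734 mol.
Photon energy: hc/λ = 4.454×10⁻¹⁹ J; per mole, 2.682×10⁵ J mol⁻¹.
Energy required: 0.2734 × 2.682×10⁵ = 7.3×10⁴ J.

7.3×10⁴ J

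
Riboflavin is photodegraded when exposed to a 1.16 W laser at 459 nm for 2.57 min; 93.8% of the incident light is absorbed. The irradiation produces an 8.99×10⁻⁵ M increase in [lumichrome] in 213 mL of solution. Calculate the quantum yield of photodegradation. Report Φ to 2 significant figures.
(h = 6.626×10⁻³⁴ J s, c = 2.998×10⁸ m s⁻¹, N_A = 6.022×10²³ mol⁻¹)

Φ = 0.030

Product: (8.99×10⁻⁵ M)(0.213 L) = 1.915×10⁻⁵ mol.
Photon energy at 459 nm: hc/λ = (6.626×10⁻³⁴)(2.998×10⁸)/(459×10⁻⁹) = 4.328×10⁻¹⁹ J.
Energy delivered: (1.16 W)(154.2 s) = 178.9 J.
Photons incident: 178.9 / 4.328×10⁻¹⁹ = 4.134×10²⁰, i.e. 4.134×10²⁰/6.022×10²³ = 6.865×10⁻⁴ mol.
Photons absorbed: 0.938 × 6.865×10⁻⁴ = 6.439×10⁻⁴ mol.
Φ = 1.915×10⁻⁵ mol / 6.439×10⁻⁴ mol photons = 0.030.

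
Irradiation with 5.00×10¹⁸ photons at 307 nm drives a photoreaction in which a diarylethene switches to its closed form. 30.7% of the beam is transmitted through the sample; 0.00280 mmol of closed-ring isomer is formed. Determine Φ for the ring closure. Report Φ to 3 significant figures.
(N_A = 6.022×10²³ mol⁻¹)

Φ = 0.487

Product: 0.00280 mmol = 2.80×10⁻⁶ mol.
Moles of photons: 5.00×10¹⁸ / 6.022×10²³ = 8.303×10⁻⁶ mol.
Fraction absorbed: 1 − 30.7/100 = 0.6930.
Photons absorbed: 0.6930 × 8.303×10⁻⁶ = 5.754×10⁻⁶ mol.
Φ = 2.80×10⁻⁶ mol / 5.754×10⁻⁶ mol photons = 0.487.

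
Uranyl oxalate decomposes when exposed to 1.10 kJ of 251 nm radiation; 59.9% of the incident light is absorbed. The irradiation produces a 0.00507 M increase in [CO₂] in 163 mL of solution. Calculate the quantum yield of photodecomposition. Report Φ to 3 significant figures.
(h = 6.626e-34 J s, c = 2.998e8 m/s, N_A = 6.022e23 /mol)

Φ = 0.598

Product: (0.00507 M)(0.163 L) = 8.264e-4 mol.
Photon energy at 251 nm: hc/λ = (6.626e-34)(2.998e8)/(251e-9) = 7.914e-19 J.
Incident energy: 1.10 kJ = 1100 J.
Photons incident: 1100 / 7.914e-19 = 1.390e21, i.e. 1.390e21/6.022e23 = 0.002308 mol.
Photons absorbed: 0.599 × 0.002308 = 0.001382 mol.
Φ = 8.264e-4 mol / 0.001382 mol photons = 0.598.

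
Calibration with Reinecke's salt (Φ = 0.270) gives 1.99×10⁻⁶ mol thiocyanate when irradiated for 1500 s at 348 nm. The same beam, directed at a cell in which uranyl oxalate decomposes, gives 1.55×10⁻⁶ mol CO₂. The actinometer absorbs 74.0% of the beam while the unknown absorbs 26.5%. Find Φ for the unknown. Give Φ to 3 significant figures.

Photons absorbed by the actinometer: 1.99×10⁻⁶ / 0.270 = 7.370×10⁻⁶ mol.
Incident flux: 7.370×10⁻⁶ / 0.740 = 9.959×10⁻⁶ einstein.
Absorbed by unknown: 0.265 × 9.959×10⁻⁶ = 2.639×10⁻⁶ mol.
Φ(unknown) = 1.55×10⁻⁶ / 2.639×10⁻⁶ = 0.587.

Φ = 0.587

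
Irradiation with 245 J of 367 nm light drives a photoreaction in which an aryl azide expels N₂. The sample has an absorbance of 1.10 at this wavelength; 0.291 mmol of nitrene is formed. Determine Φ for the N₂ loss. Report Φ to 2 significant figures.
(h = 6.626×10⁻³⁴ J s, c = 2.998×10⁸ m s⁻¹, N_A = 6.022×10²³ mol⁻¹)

Φ = 0.42

Product: 0.291 mmol = 2.91×10⁻⁴ mol.
Photon energy at 367 nm: hc/λ = (6.626×10⁻³⁴)(2.998×10⁸)/(367×10⁻⁹) = 5.413×10⁻¹⁹ J.
Photons incident: 245 / 5.413×10⁻¹⁹ = 4.526×10²⁰, i.e. 4.526×10²⁰/6.022×10²³ = 7.516×10⁻⁴ mol.
Fraction absorbed: 1 − 10^(−1.10) = 0.9206.
Photons absorbed: 0.9206 × 7.516×10⁻⁴ = 6.919×10⁻⁴ mol.
Φ = 2.91×10⁻⁴ mol / 6.919×10⁻⁴ mol photons = 0.42.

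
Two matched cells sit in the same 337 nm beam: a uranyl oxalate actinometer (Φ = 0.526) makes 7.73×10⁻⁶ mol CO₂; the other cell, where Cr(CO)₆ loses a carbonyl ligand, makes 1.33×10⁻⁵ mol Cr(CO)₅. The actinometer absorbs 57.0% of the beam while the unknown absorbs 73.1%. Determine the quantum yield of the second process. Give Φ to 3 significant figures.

Φ = 0.706

Photons absorbed by the actinometer: 7.73×10⁻⁶ / 0.526 = 1.470×10⁻⁵ mol.
Incident flux: 1.470×10⁻⁵ / 0.570 = 2.579×10⁻⁵ einstein.
Absorbed by unknown: 0.731 × 2.579×10⁻⁵ = 1.885×10⁻⁵ mol.
Φ(unknown) = 1.33×10⁻⁵ / 1.885×10⁻⁵ = 0.706.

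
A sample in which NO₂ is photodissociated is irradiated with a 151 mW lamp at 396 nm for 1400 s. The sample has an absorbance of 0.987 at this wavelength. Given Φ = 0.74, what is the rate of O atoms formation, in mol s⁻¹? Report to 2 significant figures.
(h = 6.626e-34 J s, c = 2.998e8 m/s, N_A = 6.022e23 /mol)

Photon energy at 396 nm: hc/λ = (6.626e-34)(2.998e8)/(396e-9) = 5.016e-19 J.
Energy delivered: (151 mW)(1400 s) = 211.4 J.
Photons incident: 211.4 / 5.016e-19 = 4.215e20, i.e. 4.215e20/6.022e23 = 6.999e-4 mol.
Fraction absorbed: 1 − 10^(−0.987) = 0.8970.
Photons absorbed: 0.8970 × 6.999e-4 = 6.278e-4 mol.
Product formed: 0.74 × 6.278e-4 = 4.646e-4 mol.
Rate: 4.646e-4 / 1400 s = 3.3e-7 mol s⁻¹.

3.3e-7 mol s⁻¹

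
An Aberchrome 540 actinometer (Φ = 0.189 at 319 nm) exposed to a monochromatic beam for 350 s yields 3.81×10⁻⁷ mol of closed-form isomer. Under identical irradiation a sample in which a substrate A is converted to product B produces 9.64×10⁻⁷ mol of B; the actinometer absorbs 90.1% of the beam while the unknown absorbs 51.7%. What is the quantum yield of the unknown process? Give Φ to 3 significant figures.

Φ = 0.833

Photons absorbed by the actinometer: 3.81×10⁻⁷ / 0.189 = 2.016×10⁻⁶ mol.
Incident flux: 2.016×10⁻⁶ / 0.901 = 2.238×10⁻⁶ einstein.
Absorbed by unknown: 0.517 × 2.238×10⁻⁶ = 1.157×10⁻⁶ mol.
Φ(unknown) = 9.64×10⁻⁷ / 1.157×10⁻⁶ = 0.833.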